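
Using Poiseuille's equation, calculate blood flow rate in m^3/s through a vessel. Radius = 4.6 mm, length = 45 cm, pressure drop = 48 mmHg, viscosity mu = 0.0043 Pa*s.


Q = pi*r^4*dP / (8*mu*L)
r = 0.0046 m, L = 0.45 m
dP = 48 mmHg = 6399.456 Pa
Q = 5.8150e-04 m^3/s


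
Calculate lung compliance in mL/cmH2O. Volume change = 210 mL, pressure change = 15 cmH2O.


C = dV / dP
C = 210 / 15
C = 14 mL/cmH2O


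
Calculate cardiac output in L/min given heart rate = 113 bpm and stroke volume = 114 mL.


CO = HR * SV
CO = 113 * 114 / 1000
CO = 12.88 L/min


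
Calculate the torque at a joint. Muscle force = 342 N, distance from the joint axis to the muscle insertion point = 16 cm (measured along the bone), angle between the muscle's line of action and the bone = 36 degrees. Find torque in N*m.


Torque = F * d * sin(theta)   (moment arm = d*sin(theta))
d = 16 cm = 0.16 m
Torque = 342 * 0.16 * sin(36)
Torque = 32.16 N*m


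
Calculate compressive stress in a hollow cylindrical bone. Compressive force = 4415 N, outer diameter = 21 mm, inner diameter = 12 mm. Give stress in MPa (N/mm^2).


A = pi*(r_o^2 - r_i^2)
r_o = 10.5 mm, r_i = 6 mm
A = 233.263 mm^2
sigma = F/A = 4415 / 233.263
sigma = 18.93 MPa


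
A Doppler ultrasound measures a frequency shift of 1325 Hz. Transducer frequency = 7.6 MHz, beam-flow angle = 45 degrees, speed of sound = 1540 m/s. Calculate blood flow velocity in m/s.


v = fd * c / (2 * f0 * cos(theta))
v = 1325 * 1540 / (2 * 7.6000e+06 * cos(45))
v = 0.1898 m/s


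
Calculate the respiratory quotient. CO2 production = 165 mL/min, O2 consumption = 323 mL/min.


RQ = VCO2 / VO2
RQ = 165 / 323
RQ = 0.5108


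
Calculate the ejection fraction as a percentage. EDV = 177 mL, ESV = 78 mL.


SV = EDV - ESV = 177 - 78 = 99 mL
EF = SV/EDV * 100 = 99/177 * 100
EF = 55.93%


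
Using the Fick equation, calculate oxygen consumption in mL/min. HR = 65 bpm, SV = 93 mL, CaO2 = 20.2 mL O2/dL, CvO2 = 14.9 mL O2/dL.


CO = HR*SV = 65*93/1000 = 6.045 L/min
a-v O2 diff = 20.2 - 14.9 = 5.3 mL/dL
VO2 = CO * (CaO2-CvO2) * 10 dL/L
VO2 = 6.045 * 5.3 * 10
VO2 = 320.4 mL/min


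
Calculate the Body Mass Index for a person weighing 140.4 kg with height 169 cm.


BMI = weight / height^2
height = 169 cm = 1.69 m
BMI = 140.4 / 1.69^2
BMI = 49.16 kg/m^2


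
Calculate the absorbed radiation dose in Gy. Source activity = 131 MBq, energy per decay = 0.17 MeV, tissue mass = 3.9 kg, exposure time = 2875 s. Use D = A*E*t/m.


A = 131 MBq = 1.3100e+08 Bq
E = 0.17 MeV = 2.7234e-14 J
D = A*E*t/m = 1.3100e+08*2.7234e-14*2875/3.9
D = 0.00263 Gy


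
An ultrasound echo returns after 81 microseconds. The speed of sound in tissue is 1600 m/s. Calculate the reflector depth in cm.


depth = c * t / 2
t = 81 us = 8.1000e-05 s
depth = 1600 * 8.1000e-05 / 2
depth = 0.0648 m = 6.48 cm


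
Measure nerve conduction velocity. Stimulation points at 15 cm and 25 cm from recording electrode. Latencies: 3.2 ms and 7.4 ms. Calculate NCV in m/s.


Distance = (25 - 15) / 100 = 0.1 m
dt = (7.4 - 3.2) / 1000 = 0.0042 s
NCV = dist / dt = 23.81 m/s


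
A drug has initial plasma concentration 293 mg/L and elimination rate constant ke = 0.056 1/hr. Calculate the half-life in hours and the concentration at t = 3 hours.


t_half = ln(2) / ke = 0.693147 / 0.056 = 12.38 hr
C(t) = C0 * exp(-ke*t) = 293 * exp(-0.056*3)
C(3) = 247.7 mg/L


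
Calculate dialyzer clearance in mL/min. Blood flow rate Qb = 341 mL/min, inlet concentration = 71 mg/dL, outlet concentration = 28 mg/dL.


K = Qb * (Cb_in - Cb_out) / Cb_in
K = 341 * (71 - 28) / 71
K = 206.5 mL/min


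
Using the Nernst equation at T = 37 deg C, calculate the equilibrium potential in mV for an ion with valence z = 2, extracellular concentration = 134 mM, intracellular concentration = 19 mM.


E = (RT/(zF)) * ln(C_out/C_in)
T = 37 + 273.15 = 310.15 K
E = (8.314 * 310.15 / (2 * 96485)) * ln(134/19)
E = 26.1 mV


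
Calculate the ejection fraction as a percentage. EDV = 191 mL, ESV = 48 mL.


SV = EDV - ESV = 191 - 48 = 143 mL
EF = SV/EDV * 100 = 143/191 * 100
EF = 74.87%


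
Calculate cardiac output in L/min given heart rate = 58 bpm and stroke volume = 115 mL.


CO = HR * SV
CO = 58 * 115 / 1000
CO = 6.67 L/min


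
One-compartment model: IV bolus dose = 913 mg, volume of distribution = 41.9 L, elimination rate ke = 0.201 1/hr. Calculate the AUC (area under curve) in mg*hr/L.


C0 = Dose/Vd = 913/41.9 = 21.79 mg/L
AUC = C0/ke = 21.79/0.201
AUC = 108.4 mg*hr/L


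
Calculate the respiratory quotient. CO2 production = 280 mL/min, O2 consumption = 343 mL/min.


RQ = VCO2 / VO2
RQ = 280 / 343
RQ = 0.8163


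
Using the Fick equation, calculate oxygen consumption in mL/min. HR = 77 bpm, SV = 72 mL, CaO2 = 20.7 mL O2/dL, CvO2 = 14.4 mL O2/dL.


CO = HR*SV = 77*72/1000 = 5.544 L/min
a-v O2 diff = 20.7 - 14.4 = 6.3 mL/dL
VO2 = CO * (CaO2-CvO2) * 10 dL/L
VO2 = 5.544 * 6.3 * 10
VO2 = 349.3 mL/min


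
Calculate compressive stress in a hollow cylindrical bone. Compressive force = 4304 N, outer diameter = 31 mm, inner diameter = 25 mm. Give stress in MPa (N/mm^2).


A = pi*(r_o^2 - r_i^2)
r_o = 15.5 mm, r_i = 12.5 mm
A = 263.894 mm^2
sigma = F/A = 4304 / 263.894
sigma = 16.31 MPa


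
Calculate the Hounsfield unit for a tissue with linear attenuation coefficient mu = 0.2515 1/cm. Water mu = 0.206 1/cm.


HU = ((mu_tissue - mu_water) / mu_water) * 1000
HU = ((0.2515 - 0.206) / 0.206) * 1000
HU = 220.9


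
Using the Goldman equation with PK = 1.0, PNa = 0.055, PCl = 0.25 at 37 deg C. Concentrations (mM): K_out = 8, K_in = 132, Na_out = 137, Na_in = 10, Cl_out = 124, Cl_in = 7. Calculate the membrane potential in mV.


Vm = (RT/F)*ln((PK*Ko + PNa*Nao + PCl*Cli)/(PK*Ki + PNa*Nai + PCl*Clo))
Numer = 17.285, Denom = 163.55
Vm = -60.06 mV


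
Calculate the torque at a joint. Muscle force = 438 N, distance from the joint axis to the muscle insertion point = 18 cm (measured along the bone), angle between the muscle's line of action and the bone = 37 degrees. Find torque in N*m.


Torque = F * d * sin(theta)   (moment arm = d*sin(theta))
d = 18 cm = 0.18 m
Torque = 438 * 0.18 * sin(37)
Torque = 47.45 N*m


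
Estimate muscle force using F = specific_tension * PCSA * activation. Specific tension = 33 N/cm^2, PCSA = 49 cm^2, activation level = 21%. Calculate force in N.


F = sigma * PCSA * activation
F = 33 * 49 * 0.21
F = 339.6 N


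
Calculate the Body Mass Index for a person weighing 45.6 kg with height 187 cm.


BMI = weight / height^2
height = 187 cm = 1.87 m
BMI = 45.6 / 1.87^2
BMI = 13.04 kg/m^2


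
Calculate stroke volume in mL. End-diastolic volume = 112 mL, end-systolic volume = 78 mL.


SV = EDV - ESV
SV = 112 - 78
SV = 34 mL


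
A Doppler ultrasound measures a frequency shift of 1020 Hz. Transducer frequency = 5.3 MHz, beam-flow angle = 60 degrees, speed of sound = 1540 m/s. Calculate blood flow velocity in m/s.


v = fd * c / (2 * f0 * cos(theta))
v = 1020 * 1540 / (2 * 5.3000e+06 * cos(60))
v = 0.2964 m/s


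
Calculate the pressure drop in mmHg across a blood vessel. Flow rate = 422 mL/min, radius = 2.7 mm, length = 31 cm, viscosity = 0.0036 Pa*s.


dP = 8*mu*L*Q / (pi*r^4)
Q = 422 mL/min = 7.03333e-06 m^3/s
dP = 376.106 Pa = 376.106 / 133.322 mmHg = 2.821 mmHg


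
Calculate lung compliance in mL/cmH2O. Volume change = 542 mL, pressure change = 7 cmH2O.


C = dV / dP
C = 542 / 7
C = 77.43 mL/cmH2O


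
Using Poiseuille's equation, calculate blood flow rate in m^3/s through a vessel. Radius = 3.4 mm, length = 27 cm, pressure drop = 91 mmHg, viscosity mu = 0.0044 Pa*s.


Q = pi*r^4*dP / (8*mu*L)
r = 0.0034 m, L = 0.27 m
dP = 91 mmHg = 12132.302 Pa
Q = 5.3592e-04 m^3/s


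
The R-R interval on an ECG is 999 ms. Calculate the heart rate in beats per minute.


HR = 60 / RR_interval(s)
RR = 999 ms = 0.999 s
HR = 60 / 0.999 = 60.06 bpm


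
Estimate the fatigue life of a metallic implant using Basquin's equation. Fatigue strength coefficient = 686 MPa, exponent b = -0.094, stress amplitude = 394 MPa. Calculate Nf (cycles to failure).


sigma_a = sigma_f' * (2Nf)^b
2Nf = (sigma_a/sigma_f')^(1/b)
2Nf = (394/686)^(1/-0.094)
2Nf = 364.753
Nf = 182.4


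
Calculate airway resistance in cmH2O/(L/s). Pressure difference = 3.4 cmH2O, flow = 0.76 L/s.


R = dP / flow
R = 3.4 / 0.76
R = 4.474 cmH2O/(L/s)


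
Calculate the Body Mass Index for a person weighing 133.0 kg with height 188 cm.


BMI = weight / height^2
height = 188 cm = 1.88 m
BMI = 133.0 / 1.88^2
BMI = 37.63 kg/m^2


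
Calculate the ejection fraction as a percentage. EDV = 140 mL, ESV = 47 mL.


SV = EDV - ESV = 140 - 47 = 93 mL
EF = SV/EDV * 100 = 93/140 * 100
EF = 66.43%


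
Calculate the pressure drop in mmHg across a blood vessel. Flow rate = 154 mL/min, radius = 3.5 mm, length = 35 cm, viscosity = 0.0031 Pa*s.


dP = 8*mu*L*Q / (pi*r^4)
Q = 154 mL/min = 2.56667e-06 m^3/s
dP = 47.2572 Pa = 47.2572 / 133.322 mmHg = 0.3545 mmHg


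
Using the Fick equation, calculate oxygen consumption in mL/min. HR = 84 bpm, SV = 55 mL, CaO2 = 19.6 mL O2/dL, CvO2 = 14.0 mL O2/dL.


CO = HR*SV = 84*55/1000 = 4.62 L/min
a-v O2 diff = 19.6 - 14.0 = 5.6 mL/dL
VO2 = CO * (CaO2-CvO2) * 10 dL/L
VO2 = 4.62 * 5.6 * 10
VO2 = 258.7 mL/min


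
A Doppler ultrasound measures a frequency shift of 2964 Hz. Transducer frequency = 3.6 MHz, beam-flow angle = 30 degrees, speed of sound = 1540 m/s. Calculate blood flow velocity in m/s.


v = fd * c / (2 * f0 * cos(theta))
v = 2964 * 1540 / (2 * 3.6000e+06 * cos(30))
v = 0.732 m/s


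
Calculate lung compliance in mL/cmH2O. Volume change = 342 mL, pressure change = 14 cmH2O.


C = dV / dP
C = 342 / 14
C = 24.43 mL/cmH2O


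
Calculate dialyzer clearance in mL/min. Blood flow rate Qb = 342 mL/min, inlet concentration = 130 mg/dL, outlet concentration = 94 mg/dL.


K = Qb * (Cb_in - Cb_out) / Cb_in
K = 342 * (130 - 94) / 130
K = 94.71 mL/min


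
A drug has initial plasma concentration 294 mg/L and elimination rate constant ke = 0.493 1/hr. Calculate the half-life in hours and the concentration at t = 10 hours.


t_half = ln(2) / ke = 0.693147 / 0.493 = 1.406 hr
C(t) = C0 * exp(-ke*t) = 294 * exp(-0.493*10)
C(10) = 2.125 mg/L


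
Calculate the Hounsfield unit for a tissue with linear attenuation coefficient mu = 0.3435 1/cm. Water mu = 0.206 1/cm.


HU = ((mu_tissue - mu_water) / mu_water) * 1000
HU = ((0.3435 - 0.206) / 0.206) * 1000
HU = 667.5


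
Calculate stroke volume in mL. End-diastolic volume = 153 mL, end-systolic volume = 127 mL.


SV = EDV - ESV
SV = 153 - 127
SV = 26 mL


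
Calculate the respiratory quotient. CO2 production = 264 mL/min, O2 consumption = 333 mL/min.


RQ = VCO2 / VO2
RQ = 264 / 333
RQ = 0.7928


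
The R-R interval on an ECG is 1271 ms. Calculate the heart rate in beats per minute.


HR = 60 / RR_interval(s)
RR = 1271 ms = 1.271 s
HR = 60 / 1.271 = 47.21 bpm


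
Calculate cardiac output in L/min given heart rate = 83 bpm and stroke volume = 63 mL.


CO = HR * SV
CO = 83 * 63 / 1000
CO = 5.229 L/min


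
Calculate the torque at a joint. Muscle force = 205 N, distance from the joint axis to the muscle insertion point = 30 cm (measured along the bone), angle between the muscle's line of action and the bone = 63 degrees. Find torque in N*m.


Torque = F * d * sin(theta)   (moment arm = d*sin(theta))
d = 30 cm = 0.3 m
Torque = 205 * 0.3 * sin(63)
Torque = 54.8 N*m


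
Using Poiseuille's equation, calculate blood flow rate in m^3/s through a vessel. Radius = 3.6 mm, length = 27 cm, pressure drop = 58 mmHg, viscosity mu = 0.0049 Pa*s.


Q = pi*r^4*dP / (8*mu*L)
r = 0.0036 m, L = 0.27 m
dP = 58 mmHg = 7732.676 Pa
Q = 3.8551e-04 m^3/s


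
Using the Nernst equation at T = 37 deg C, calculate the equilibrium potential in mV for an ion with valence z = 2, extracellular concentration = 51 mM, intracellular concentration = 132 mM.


E = (RT/(zF)) * ln(C_out/C_in)
T = 37 + 273.15 = 310.15 K
E = (8.314 * 310.15 / (2 * 96485)) * ln(51/132)
E = -12.71 mV


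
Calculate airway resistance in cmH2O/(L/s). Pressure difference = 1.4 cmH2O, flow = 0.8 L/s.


R = dP / flow
R = 1.4 / 0.8
R = 1.75 cmH2O/(L/s)


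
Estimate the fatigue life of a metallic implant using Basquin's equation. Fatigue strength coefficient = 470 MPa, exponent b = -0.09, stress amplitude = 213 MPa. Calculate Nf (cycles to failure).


sigma_a = sigma_f' * (2Nf)^b
2Nf = (sigma_a/sigma_f')^(1/b)
2Nf = (213/470)^(1/-0.09)
2Nf = 6593.1312
Nf = 3297


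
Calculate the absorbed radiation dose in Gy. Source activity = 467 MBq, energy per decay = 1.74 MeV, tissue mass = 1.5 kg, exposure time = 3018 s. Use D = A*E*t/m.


A = 467 MBq = 4.6700e+08 Bq
E = 1.74 MeV = 2.78748e-13 J
D = A*E*t/m = 4.6700e+08*2.78748e-13*3018/1.5
D = 0.2619 Gy


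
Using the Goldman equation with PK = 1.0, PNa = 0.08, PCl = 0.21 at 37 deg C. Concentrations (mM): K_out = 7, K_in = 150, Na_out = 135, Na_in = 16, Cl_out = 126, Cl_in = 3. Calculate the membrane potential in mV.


Vm = (RT/F)*ln((PK*Ko + PNa*Nao + PCl*Cli)/(PK*Ki + PNa*Nai + PCl*Clo))
Numer = 18.43, Denom = 177.74
Vm = -60.57 mV


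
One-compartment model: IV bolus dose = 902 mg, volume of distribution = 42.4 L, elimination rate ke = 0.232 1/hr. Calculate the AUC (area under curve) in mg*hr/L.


C0 = Dose/Vd = 902/42.4 = 21.2736 mg/L
AUC = C0/ke = 21.2736/0.232
AUC = 91.7 mg*hr/L


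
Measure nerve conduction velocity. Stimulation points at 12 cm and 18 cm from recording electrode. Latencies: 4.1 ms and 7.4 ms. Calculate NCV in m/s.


Distance = (18 - 12) / 100 = 0.06 m
dt = (7.4 - 4.1) / 1000 = 0.0033 s
NCV = dist / dt = 18.18 m/s


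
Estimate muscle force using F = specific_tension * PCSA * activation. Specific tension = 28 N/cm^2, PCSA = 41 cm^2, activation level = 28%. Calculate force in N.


F = sigma * PCSA * activation
F = 28 * 41 * 0.28
F = 321.4 N


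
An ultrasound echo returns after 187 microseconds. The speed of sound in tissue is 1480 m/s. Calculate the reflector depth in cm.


depth = c * t / 2
t = 187 us = 1.8700e-04 s
depth = 1480 * 1.8700e-04 / 2
depth = 0.13838 m = 13.838 cm


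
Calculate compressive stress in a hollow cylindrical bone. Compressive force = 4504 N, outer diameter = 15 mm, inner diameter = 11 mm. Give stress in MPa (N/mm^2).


A = pi*(r_o^2 - r_i^2)
r_o = 7.5 mm, r_i = 5.5 mm
A = 81.6814 mm^2
sigma = F/A = 4504 / 81.6814
sigma = 55.14 MPa


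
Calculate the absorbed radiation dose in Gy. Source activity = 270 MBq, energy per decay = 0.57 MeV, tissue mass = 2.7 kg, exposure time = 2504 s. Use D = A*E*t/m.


A = 270 MBq = 2.7000e+08 Bq
E = 0.57 MeV = 9.1314e-14 J
D = A*E*t/m = 2.7000e+08*9.1314e-14*2504/2.7
D = 0.02287 Gy


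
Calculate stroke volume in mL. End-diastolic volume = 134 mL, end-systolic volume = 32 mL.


SV = EDV - ESV
SV = 134 - 32
SV = 102 mL


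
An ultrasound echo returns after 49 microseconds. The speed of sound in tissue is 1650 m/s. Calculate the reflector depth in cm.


depth = c * t / 2
t = 49 us = 4.9000e-05 s
depth = 1650 * 4.9000e-05 / 2
depth = 0.040425 m = 4.0425 cm


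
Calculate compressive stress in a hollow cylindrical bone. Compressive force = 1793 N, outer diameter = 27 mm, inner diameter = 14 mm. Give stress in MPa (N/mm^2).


A = pi*(r_o^2 - r_i^2)
r_o = 13.5 mm, r_i = 7 mm
A = 418.617 mm^2
sigma = F/A = 1793 / 418.617
sigma = 4.283 MPa


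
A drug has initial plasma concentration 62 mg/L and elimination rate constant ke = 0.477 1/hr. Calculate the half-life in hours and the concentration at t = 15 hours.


t_half = ln(2) / ke = 0.693147 / 0.477 = 1.453 hr
C(t) = C0 * exp(-ke*t) = 62 * exp(-0.477*15)
C(15) = 0.04842 mg/L


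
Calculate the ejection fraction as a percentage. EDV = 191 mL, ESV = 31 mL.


SV = EDV - ESV = 191 - 31 = 160 mL
EF = SV/EDV * 100 = 160/191 * 100
EF = 83.77%


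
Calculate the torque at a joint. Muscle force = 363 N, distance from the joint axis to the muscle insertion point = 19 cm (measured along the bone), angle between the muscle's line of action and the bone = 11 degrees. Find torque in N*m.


Torque = F * d * sin(theta)   (moment arm = d*sin(theta))
d = 19 cm = 0.19 m
Torque = 363 * 0.19 * sin(11)
Torque = 13.16 N*m


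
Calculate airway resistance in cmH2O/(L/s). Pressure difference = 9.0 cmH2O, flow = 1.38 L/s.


R = dP / flow
R = 9.0 / 1.38
R = 6.522 cmH2O/(L/s)


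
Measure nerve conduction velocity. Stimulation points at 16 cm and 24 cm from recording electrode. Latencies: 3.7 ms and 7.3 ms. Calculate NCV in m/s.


Distance = (24 - 16) / 100 = 0.08 m
dt = (7.3 - 3.7) / 1000 = 0.0036 s
NCV = dist / dt = 22.22 m/s


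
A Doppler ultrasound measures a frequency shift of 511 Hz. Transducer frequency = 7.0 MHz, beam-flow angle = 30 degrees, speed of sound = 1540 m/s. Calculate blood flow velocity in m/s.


v = fd * c / (2 * f0 * cos(theta))
v = 511 * 1540 / (2 * 7.0000e+06 * cos(30))
v = 0.06491 m/s


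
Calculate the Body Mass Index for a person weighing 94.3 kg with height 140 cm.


BMI = weight / height^2
height = 140 cm = 1.4 m
BMI = 94.3 / 1.4^2
BMI = 48.11 kg/m^2


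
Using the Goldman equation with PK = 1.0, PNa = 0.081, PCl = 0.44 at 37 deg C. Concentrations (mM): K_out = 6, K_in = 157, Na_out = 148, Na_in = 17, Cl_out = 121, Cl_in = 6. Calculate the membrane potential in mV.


Vm = (RT/F)*ln((PK*Ko + PNa*Nao + PCl*Cli)/(PK*Ki + PNa*Nai + PCl*Clo))
Numer = 20.628, Denom = 211.617
Vm = -62.22 mV


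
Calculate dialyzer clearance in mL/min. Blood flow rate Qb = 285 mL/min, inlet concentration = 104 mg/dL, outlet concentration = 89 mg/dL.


K = Qb * (Cb_in - Cb_out) / Cb_in
K = 285 * (104 - 89) / 104
K = 41.11 mL/min


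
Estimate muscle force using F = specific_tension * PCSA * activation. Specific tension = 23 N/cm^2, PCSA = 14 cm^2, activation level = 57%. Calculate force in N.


F = sigma * PCSA * activation
F = 23 * 14 * 0.57
F = 183.5 N


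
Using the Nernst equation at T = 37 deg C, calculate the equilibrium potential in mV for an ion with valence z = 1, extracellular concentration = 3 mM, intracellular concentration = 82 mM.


E = (RT/(zF)) * ln(C_out/C_in)
T = 37 + 273.15 = 310.15 K
E = (8.314 * 310.15 / (1 * 96485)) * ln(3/82)
E = -88.41 mV


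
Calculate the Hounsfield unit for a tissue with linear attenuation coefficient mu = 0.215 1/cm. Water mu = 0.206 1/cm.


HU = ((mu_tissue - mu_water) / mu_water) * 1000
HU = ((0.215 - 0.206) / 0.206) * 1000
HU = 43.69


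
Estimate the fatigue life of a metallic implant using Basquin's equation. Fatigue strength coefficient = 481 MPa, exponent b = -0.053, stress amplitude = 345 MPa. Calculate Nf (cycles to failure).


sigma_a = sigma_f' * (2Nf)^b
2Nf = (sigma_a/sigma_f')^(1/b)
2Nf = (345/481)^(1/-0.053)
2Nf = 528.60555
Nf = 264.3


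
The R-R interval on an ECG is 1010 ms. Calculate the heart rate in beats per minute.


HR = 60 / RR_interval(s)
RR = 1010 ms = 1.01 s
HR = 60 / 1.01 = 59.41 bpm


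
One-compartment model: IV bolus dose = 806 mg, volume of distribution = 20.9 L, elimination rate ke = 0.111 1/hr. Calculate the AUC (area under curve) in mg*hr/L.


C0 = Dose/Vd = 806/20.9 = 38.5646 mg/L
AUC = C0/ke = 38.5646/0.111
AUC = 347.4 mg*hr/L


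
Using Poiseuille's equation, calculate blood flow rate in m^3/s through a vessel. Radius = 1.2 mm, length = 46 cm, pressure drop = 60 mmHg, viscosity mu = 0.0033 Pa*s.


Q = pi*r^4*dP / (8*mu*L)
r = 0.0012 m, L = 0.46 m
dP = 60 mmHg = 7999.32 Pa
Q = 4.2911e-06 m^3/s


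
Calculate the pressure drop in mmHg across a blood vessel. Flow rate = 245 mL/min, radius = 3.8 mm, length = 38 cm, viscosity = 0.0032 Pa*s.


dP = 8*mu*L*Q / (pi*r^4)
Q = 245 mL/min = 4.08333e-06 m^3/s
dP = 60.6392 Pa = 60.6392 / 133.322 mmHg = 0.4548 mmHg


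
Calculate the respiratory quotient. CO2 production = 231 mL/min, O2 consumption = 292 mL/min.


RQ = VCO2 / VO2
RQ = 231 / 292
RQ = 0.7911


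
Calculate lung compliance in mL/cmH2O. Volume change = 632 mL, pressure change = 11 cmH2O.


C = dV / dP
C = 632 / 11
C = 57.45 mL/cmH2O


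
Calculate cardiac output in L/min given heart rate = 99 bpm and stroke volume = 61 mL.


CO = HR * SV
CO = 99 * 61 / 1000
CO = 6.039 L/min


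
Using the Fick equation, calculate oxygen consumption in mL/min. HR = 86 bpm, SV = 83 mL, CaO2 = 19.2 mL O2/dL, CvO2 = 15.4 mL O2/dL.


CO = HR*SV = 86*83/1000 = 7.138 L/min
a-v O2 diff = 19.2 - 15.4 = 3.8 mL/dL
VO2 = CO * (CaO2-CvO2) * 10 dL/L
VO2 = 7.138 * 3.8 * 10
VO2 = 271.2 mL/min


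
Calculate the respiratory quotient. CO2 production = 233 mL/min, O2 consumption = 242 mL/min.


RQ = VCO2 / VO2
RQ = 233 / 242
RQ = 0.9628


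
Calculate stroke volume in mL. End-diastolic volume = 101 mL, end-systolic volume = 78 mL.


SV = EDV - ESV
SV = 101 - 78
SV = 23 mL


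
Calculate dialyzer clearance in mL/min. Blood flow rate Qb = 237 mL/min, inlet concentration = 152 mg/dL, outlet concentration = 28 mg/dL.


K = Qb * (Cb_in - Cb_out) / Cb_in
K = 237 * (152 - 28) / 152
K = 193.3 mL/min


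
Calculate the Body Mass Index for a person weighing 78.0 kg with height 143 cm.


BMI = weight / height^2
height = 143 cm = 1.43 m
BMI = 78.0 / 1.43^2
BMI = 38.14 kg/m^2


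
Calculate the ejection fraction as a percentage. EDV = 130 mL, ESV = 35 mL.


SV = EDV - ESV = 130 - 35 = 95 mL
EF = SV/EDV * 100 = 95/130 * 100
EF = 73.08%


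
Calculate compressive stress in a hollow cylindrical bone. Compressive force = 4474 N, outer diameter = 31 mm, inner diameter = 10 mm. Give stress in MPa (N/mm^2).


A = pi*(r_o^2 - r_i^2)
r_o = 15.5 mm, r_i = 5 mm
A = 676.228 mm^2
sigma = F/A = 4474 / 676.228
sigma = 6.616 MPa


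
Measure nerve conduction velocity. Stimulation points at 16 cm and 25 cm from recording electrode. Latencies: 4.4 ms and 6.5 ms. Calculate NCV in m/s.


Distance = (25 - 16) / 100 = 0.09 m
dt = (6.5 - 4.4) / 1000 = 0.0021 s
NCV = dist / dt = 42.86 m/s


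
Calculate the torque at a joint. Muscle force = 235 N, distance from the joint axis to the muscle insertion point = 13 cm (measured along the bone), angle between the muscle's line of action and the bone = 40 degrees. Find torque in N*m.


Torque = F * d * sin(theta)   (moment arm = d*sin(theta))
d = 13 cm = 0.13 m
Torque = 235 * 0.13 * sin(40)
Torque = 19.64 N*m


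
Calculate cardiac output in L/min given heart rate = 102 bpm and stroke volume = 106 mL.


CO = HR * SV
CO = 102 * 106 / 1000
CO = 10.81 L/min


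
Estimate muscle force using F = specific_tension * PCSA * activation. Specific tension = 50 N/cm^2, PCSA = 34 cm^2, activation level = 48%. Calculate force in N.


F = sigma * PCSA * activation
F = 50 * 34 * 0.48
F = 816 N


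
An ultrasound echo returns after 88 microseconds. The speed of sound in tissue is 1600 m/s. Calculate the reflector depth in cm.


depth = c * t / 2
t = 88 us = 8.8000e-05 s
depth = 1600 * 8.8000e-05 / 2
depth = 0.0704 m = 7.04 cm


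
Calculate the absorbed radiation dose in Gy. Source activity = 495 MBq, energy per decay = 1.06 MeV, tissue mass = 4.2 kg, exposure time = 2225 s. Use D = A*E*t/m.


A = 495 MBq = 4.9500e+08 Bq
E = 1.06 MeV = 1.69812e-13 J
D = A*E*t/m = 4.9500e+08*1.69812e-13*2225/4.2
D = 0.04453 Gy


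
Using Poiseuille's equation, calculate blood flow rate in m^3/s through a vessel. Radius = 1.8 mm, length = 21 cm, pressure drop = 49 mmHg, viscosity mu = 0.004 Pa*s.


Q = pi*r^4*dP / (8*mu*L)
r = 0.0018 m, L = 0.21 m
dP = 49 mmHg = 6532.778 Pa
Q = 3.2060e-05 m^3/s


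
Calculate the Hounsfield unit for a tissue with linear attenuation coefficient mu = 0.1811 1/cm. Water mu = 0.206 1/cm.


HU = ((mu_tissue - mu_water) / mu_water) * 1000
HU = ((0.1811 - 0.206) / 0.206) * 1000
HU = -120.9


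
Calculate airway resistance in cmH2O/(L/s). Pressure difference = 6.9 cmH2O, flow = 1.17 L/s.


R = dP / flow
R = 6.9 / 1.17
R = 5.897 cmH2O/(L/s)


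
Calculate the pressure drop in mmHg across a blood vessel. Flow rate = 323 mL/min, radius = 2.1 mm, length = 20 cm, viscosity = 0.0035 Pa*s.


dP = 8*mu*L*Q / (pi*r^4)
Q = 323 mL/min = 5.38333e-06 m^3/s
dP = 493.415 Pa = 493.415 / 133.322 mmHg = 3.701 mmHg


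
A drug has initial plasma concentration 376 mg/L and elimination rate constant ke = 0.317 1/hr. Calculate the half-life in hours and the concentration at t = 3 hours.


t_half = ln(2) / ke = 0.693147 / 0.317 = 2.187 hr
C(t) = C0 * exp(-ke*t) = 376 * exp(-0.317*3)
C(3) = 145.3 mg/L


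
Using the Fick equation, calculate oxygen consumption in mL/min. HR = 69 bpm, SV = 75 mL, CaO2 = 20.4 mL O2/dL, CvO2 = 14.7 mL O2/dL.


CO = HR*SV = 69*75/1000 = 5.175 L/min
a-v O2 diff = 20.4 - 14.7 = 5.7 mL/dL
VO2 = CO * (CaO2-CvO2) * 10 dL/L
VO2 = 5.175 * 5.7 * 10
VO2 = 295 mL/min


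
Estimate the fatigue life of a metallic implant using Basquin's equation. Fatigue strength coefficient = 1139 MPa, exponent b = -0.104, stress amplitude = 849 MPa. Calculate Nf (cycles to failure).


sigma_a = sigma_f' * (2Nf)^b
2Nf = (sigma_a/sigma_f')^(1/b)
2Nf = (849/1139)^(1/-0.104)
2Nf = 16.86853
Nf = 8.434


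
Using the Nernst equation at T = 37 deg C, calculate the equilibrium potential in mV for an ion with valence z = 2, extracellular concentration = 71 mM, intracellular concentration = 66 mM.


E = (RT/(zF)) * ln(C_out/C_in)
T = 37 + 273.15 = 310.15 K
E = (8.314 * 310.15 / (2 * 96485)) * ln(71/66)
E = 0.9758 mV


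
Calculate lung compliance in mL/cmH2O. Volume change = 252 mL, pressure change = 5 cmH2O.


C = dV / dP
C = 252 / 5
C = 50.4 mL/cmH2O


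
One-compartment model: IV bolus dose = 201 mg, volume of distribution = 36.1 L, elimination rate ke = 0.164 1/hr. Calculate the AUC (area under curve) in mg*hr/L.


C0 = Dose/Vd = 201/36.1 = 5.56787 mg/L
AUC = C0/ke = 5.56787/0.164
AUC = 33.95 mg*hr/L


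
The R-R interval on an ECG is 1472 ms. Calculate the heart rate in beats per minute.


HR = 60 / RR_interval(s)
RR = 1472 ms = 1.472 s
HR = 60 / 1.472 = 40.76 bpm


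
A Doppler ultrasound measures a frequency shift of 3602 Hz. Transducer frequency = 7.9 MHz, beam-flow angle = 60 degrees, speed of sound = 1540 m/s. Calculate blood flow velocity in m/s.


v = fd * c / (2 * f0 * cos(theta))
v = 3602 * 1540 / (2 * 7.9000e+06 * cos(60))
v = 0.7022 m/s


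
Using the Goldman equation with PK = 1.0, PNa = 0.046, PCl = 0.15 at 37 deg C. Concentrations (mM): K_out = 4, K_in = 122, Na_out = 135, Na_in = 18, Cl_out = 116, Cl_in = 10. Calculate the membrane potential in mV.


Vm = (RT/F)*ln((PK*Ko + PNa*Nao + PCl*Cli)/(PK*Ki + PNa*Nai + PCl*Clo))
Numer = 11.71, Denom = 140.228
Vm = -66.35 mV


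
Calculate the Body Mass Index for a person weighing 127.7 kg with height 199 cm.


BMI = weight / height^2
height = 199 cm = 1.99 m
BMI = 127.7 / 1.99^2
BMI = 32.25 kg/m^2


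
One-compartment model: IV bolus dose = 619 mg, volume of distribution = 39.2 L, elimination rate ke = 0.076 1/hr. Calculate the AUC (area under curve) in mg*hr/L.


C0 = Dose/Vd = 619/39.2 = 15.7908 mg/L
AUC = C0/ke = 15.7908/0.076
AUC = 207.8 mg*hr/L


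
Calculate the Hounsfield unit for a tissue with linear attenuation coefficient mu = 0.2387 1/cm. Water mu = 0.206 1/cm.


HU = ((mu_tissue - mu_water) / mu_water) * 1000
HU = ((0.2387 - 0.206) / 0.206) * 1000
HU = 158.7


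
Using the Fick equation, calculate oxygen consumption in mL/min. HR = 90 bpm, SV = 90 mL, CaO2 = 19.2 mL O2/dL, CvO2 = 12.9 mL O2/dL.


CO = HR*SV = 90*90/1000 = 8.1 L/min
a-v O2 diff = 19.2 - 12.9 = 6.3 mL/dL
VO2 = CO * (CaO2-CvO2) * 10 dL/L
VO2 = 8.1 * 6.3 * 10
VO2 = 510.3 mL/min


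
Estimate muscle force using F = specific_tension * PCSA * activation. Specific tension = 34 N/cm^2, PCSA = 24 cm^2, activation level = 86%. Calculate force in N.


F = sigma * PCSA * activation
F = 34 * 24 * 0.86
F = 701.8 N


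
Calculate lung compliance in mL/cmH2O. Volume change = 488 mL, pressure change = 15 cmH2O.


C = dV / dP
C = 488 / 15
C = 32.53 mL/cmH2O


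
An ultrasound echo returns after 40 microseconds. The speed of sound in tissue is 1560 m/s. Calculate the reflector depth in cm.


depth = c * t / 2
t = 40 us = 4.0000e-05 s
depth = 1560 * 4.0000e-05 / 2
depth = 0.0312 m = 3.12 cm


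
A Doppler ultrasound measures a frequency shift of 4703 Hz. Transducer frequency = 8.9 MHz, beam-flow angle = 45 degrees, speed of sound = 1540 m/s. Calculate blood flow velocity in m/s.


v = fd * c / (2 * f0 * cos(theta))
v = 4703 * 1540 / (2 * 8.9000e+06 * cos(45))
v = 0.5754 m/s


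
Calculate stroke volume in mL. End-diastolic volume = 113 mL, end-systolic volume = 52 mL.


SV = EDV - ESV
SV = 113 - 52
SV = 61 mL


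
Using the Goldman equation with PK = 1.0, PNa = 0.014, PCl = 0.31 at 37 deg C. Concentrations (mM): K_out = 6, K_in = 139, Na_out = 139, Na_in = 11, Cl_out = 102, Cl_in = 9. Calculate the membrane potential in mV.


Vm = (RT/F)*ln((PK*Ko + PNa*Nao + PCl*Cli)/(PK*Ki + PNa*Nai + PCl*Clo))
Numer = 10.736, Denom = 170.774
Vm = -73.94 mV


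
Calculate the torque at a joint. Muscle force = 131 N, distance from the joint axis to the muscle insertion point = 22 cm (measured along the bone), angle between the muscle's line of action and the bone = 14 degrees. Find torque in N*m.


Torque = F * d * sin(theta)   (moment arm = d*sin(theta))
d = 22 cm = 0.22 m
Torque = 131 * 0.22 * sin(14)
Torque = 6.972 N*m


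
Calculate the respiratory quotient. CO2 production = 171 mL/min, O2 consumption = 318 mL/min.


RQ = VCO2 / VO2
RQ = 171 / 318
RQ = 0.5377


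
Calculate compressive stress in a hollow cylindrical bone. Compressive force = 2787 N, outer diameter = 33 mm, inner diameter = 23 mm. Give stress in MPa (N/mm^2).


A = pi*(r_o^2 - r_i^2)
r_o = 16.5 mm, r_i = 11.5 mm
A = 439.823 mm^2
sigma = F/A = 2787 / 439.823
sigma = 6.337 MPa


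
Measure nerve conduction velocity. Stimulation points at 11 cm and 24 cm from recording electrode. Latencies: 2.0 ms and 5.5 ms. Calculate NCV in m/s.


Distance = (24 - 11) / 100 = 0.13 m
dt = (5.5 - 2.0) / 1000 = 0.0035 s
NCV = dist / dt = 37.14 m/s


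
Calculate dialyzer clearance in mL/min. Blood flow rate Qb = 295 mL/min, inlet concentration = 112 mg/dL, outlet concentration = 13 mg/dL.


K = Qb * (Cb_in - Cb_out) / Cb_in
K = 295 * (112 - 13) / 112
K = 260.8 mL/min


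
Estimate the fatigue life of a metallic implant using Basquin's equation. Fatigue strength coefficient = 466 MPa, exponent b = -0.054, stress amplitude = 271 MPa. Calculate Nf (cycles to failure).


sigma_a = sigma_f' * (2Nf)^b
2Nf = (sigma_a/sigma_f')^(1/b)
2Nf = (271/466)^(1/-0.054)
2Nf = 22885.855
Nf = 1.144e+04


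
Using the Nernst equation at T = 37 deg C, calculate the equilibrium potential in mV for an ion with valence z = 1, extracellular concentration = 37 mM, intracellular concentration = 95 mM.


E = (RT/(zF)) * ln(C_out/C_in)
T = 37 + 273.15 = 310.15 K
E = (8.314 * 310.15 / (1 * 96485)) * ln(37/95)
E = -25.2 mV


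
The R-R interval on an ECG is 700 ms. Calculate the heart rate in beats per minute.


HR = 60 / RR_interval(s)
RR = 700 ms = 0.7 s
HR = 60 / 0.7 = 85.71 bpm


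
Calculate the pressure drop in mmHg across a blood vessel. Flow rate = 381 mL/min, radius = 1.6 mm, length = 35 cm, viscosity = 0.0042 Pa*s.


dP = 8*mu*L*Q / (pi*r^4)
Q = 381 mL/min = 6.35e-06 m^3/s
dP = 3627.03 Pa = 3627.03 / 133.322 mmHg = 27.21 mmHg


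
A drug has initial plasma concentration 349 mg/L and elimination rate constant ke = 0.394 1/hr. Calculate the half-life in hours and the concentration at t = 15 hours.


t_half = ln(2) / ke = 0.693147 / 0.394 = 1.759 hr
C(t) = C0 * exp(-ke*t) = 349 * exp(-0.394*15)
C(15) = 0.9466 mg/L


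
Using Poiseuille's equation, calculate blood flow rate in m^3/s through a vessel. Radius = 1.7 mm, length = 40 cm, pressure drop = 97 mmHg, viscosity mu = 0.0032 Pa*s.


Q = pi*r^4*dP / (8*mu*L)
r = 0.0017 m, L = 0.4 m
dP = 97 mmHg = 12932.234 Pa
Q = 3.3137e-05 m^3/s


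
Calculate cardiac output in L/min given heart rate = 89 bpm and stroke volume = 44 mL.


CO = HR * SV
CO = 89 * 44 / 1000
CO = 3.916 L/min


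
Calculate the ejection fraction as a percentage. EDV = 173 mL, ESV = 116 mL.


SV = EDV - ESV = 173 - 116 = 57 mL
EF = SV/EDV * 100 = 57/173 * 100
EF = 32.95%


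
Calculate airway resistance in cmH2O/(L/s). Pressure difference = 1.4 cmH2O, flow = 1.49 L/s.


R = dP / flow
R = 1.4 / 1.49
R = 0.9396 cmH2O/(L/s)


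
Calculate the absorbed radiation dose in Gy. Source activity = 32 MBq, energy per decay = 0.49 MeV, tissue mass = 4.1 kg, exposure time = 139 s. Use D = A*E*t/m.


A = 32 MBq = 3.2000e+07 Bq
E = 0.49 MeV = 7.8498e-14 J
D = A*E*t/m = 3.2000e+07*7.8498e-14*139/4.1
D = 8.5161e-05 Gy


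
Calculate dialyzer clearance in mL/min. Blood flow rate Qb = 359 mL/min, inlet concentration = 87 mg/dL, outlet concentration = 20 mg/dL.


K = Qb * (Cb_in - Cb_out) / Cb_in
K = 359 * (87 - 20) / 87
K = 276.5 mL/min


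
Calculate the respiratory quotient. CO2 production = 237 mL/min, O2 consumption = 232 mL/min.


RQ = VCO2 / VO2
RQ = 237 / 232
RQ = 1.022


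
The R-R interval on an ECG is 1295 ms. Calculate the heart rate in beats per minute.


HR = 60 / RR_interval(s)
RR = 1295 ms = 1.295 s
HR = 60 / 1.295 = 46.33 bpm


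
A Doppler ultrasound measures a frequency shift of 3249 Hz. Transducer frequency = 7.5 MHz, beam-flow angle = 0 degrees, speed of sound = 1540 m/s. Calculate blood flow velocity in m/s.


v = fd * c / (2 * f0 * cos(theta))
v = 3249 * 1540 / (2 * 7.5000e+06 * cos(0))
v = 0.3336 m/s


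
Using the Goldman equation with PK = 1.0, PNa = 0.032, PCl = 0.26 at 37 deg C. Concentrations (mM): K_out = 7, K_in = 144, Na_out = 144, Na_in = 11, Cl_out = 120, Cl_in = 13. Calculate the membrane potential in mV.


Vm = (RT/F)*ln((PK*Ko + PNa*Nao + PCl*Cli)/(PK*Ki + PNa*Nai + PCl*Clo))
Numer = 14.988, Denom = 175.552
Vm = -65.76 mV


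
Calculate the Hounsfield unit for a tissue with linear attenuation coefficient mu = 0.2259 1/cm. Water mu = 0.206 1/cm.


HU = ((mu_tissue - mu_water) / mu_water) * 1000
HU = ((0.2259 - 0.206) / 0.206) * 1000
HU = 96.6


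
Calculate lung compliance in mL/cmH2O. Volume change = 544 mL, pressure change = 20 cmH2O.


C = dV / dP
C = 544 / 20
C = 27.2 mL/cmH2O


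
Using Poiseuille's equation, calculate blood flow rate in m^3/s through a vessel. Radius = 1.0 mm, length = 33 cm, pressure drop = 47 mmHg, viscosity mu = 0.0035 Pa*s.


Q = pi*r^4*dP / (8*mu*L)
r = 0.001 m, L = 0.33 m
dP = 47 mmHg = 6266.134 Pa
Q = 2.1305e-06 m^3/s


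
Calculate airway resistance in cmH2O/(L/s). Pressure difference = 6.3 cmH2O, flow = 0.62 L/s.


R = dP / flow
R = 6.3 / 0.62
R = 10.16 cmH2O/(L/s)


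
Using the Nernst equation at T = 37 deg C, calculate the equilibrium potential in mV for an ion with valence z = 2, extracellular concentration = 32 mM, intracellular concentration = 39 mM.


E = (RT/(zF)) * ln(C_out/C_in)
T = 37 + 273.15 = 310.15 K
E = (8.314 * 310.15 / (2 * 96485)) * ln(32/39)
E = -2.643 mV


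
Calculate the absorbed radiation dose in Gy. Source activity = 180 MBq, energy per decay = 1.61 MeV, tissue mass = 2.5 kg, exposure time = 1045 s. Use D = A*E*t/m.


A = 180 MBq = 1.8000e+08 Bq
E = 1.61 MeV = 2.57922e-13 J
D = A*E*t/m = 1.8000e+08*2.57922e-13*1045/2.5
D = 0.01941 Gy


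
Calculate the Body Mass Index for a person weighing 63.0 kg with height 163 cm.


BMI = weight / height^2
height = 163 cm = 1.63 m
BMI = 63.0 / 1.63^2
BMI = 23.71 kg/m^2


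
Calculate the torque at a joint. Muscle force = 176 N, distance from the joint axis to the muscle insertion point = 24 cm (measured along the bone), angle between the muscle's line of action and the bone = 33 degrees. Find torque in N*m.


Torque = F * d * sin(theta)   (moment arm = d*sin(theta))
d = 24 cm = 0.24 m
Torque = 176 * 0.24 * sin(33)
Torque = 23.01 N*m


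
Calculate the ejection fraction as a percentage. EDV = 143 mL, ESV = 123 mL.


SV = EDV - ESV = 143 - 123 = 20 mL
EF = SV/EDV * 100 = 20/143 * 100
EF = 13.99%


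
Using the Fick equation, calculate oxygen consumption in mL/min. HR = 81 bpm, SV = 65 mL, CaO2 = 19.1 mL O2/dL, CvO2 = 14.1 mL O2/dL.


CO = HR*SV = 81*65/1000 = 5.265 L/min
a-v O2 diff = 19.1 - 14.1 = 5 mL/dL
VO2 = CO * (CaO2-CvO2) * 10 dL/L
VO2 = 5.265 * 5 * 10
VO2 = 263.3 mL/min


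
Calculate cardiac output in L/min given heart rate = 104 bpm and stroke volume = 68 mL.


CO = HR * SV
CO = 104 * 68 / 1000
CO = 7.072 L/min


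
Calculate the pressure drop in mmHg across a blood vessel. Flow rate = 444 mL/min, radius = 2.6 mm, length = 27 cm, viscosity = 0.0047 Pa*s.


dP = 8*mu*L*Q / (pi*r^4)
Q = 444 mL/min = 7.4e-06 m^3/s
dP = 523.287 Pa = 523.287 / 133.322 mmHg = 3.925 mmHg


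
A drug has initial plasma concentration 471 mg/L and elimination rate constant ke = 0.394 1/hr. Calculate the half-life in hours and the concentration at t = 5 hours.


t_half = ln(2) / ke = 0.693147 / 0.394 = 1.759 hr
C(t) = C0 * exp(-ke*t) = 471 * exp(-0.394*5)
C(5) = 65.68 mg/L


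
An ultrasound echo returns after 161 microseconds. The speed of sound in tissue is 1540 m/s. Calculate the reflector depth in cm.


depth = c * t / 2
t = 161 us = 1.6100e-04 s
depth = 1540 * 1.6100e-04 / 2
depth = 0.12397 m = 12.397 cm


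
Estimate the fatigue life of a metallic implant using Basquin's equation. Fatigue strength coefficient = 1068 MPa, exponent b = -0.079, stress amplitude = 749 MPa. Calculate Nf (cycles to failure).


sigma_a = sigma_f' * (2Nf)^b
2Nf = (sigma_a/sigma_f')^(1/b)
2Nf = (749/1068)^(1/-0.079)
2Nf = 89.227593
Nf = 44.61


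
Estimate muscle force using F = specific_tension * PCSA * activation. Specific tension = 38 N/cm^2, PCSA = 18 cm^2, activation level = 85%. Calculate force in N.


F = sigma * PCSA * activation
F = 38 * 18 * 0.85
F = 581.4 N


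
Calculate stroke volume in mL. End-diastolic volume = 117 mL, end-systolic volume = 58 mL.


SV = EDV - ESV
SV = 117 - 58
SV = 59 mL


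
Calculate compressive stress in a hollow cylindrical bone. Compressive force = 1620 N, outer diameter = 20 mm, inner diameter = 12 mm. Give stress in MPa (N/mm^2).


A = pi*(r_o^2 - r_i^2)
r_o = 10 mm, r_i = 6 mm
A = 201.062 mm^2
sigma = F/A = 1620 / 201.062
sigma = 8.057 MPa


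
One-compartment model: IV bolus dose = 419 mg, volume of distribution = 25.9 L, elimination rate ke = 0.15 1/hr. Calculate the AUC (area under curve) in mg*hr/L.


C0 = Dose/Vd = 419/25.9 = 16.1776 mg/L
AUC = C0/ke = 16.1776/0.15
AUC = 107.9 mg*hr/L


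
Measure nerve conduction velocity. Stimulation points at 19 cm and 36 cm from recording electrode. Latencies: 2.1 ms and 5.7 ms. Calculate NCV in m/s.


Distance = (36 - 19) / 100 = 0.17 m
dt = (5.7 - 2.1) / 1000 = 0.0036 s
NCV = dist / dt = 47.22 m/s


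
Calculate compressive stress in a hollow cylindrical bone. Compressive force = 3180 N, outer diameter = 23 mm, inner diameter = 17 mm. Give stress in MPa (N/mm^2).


A = pi*(r_o^2 - r_i^2)
r_o = 11.5 mm, r_i = 8.5 mm
A = 188.496 mm^2
sigma = F/A = 3180 / 188.496
sigma = 16.87 MPa


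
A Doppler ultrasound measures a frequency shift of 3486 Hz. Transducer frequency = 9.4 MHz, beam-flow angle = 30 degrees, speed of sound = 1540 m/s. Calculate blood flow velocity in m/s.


v = fd * c / (2 * f0 * cos(theta))
v = 3486 * 1540 / (2 * 9.4000e+06 * cos(30))
v = 0.3297 m/s


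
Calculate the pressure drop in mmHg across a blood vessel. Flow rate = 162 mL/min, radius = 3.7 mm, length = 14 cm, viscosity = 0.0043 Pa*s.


dP = 8*mu*L*Q / (pi*r^4)
Q = 162 mL/min = 2.7e-06 m^3/s
dP = 22.0848 Pa = 22.0848 / 133.322 mmHg = 0.1657 mmHg
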